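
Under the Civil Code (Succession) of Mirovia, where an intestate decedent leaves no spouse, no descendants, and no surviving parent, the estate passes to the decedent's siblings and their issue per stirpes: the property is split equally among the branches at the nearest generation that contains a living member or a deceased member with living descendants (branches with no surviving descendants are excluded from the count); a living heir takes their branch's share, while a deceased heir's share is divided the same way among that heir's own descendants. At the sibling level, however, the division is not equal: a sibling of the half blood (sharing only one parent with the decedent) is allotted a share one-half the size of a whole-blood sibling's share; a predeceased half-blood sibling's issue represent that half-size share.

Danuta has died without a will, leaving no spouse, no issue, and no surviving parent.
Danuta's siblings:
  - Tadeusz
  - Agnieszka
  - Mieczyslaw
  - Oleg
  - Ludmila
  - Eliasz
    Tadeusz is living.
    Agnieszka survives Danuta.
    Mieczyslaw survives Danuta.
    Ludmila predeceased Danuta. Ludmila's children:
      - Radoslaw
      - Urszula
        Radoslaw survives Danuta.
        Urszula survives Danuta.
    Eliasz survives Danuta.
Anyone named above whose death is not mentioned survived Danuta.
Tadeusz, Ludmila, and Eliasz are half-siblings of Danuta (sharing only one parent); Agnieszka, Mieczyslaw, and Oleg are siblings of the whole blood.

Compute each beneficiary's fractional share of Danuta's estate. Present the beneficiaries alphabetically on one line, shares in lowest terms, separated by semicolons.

Agnieszka 2/9; Eliasz 1/9; Mieczyslaw 2/9; Oleg 2/9; Radoslaw 1/18; Tadeusz 1/9; Urszula 1/18

No spouse, descendants, or parent survives, so the estate passes to Danuta's siblings per stirpes.
Half-blood siblings count for one-half the weight of whole-blood siblings at the initial division.
Dividing 1 in proportion to weights (total weight 9/2): Tadeusz (weight 1/2) → 1/9; Agnieszka (weight 1) → 2/9; Mieczyslaw (weight 1) → 2/9; Oleg (weight 1) → 2/9; Ludmila (weight 1/2) → 1/9; Eliasz (weight 1/2) → 1/9.
Tadeusz is living and takes 1/9.
Agnieszka is living and takes 2/9.
Mieczyslaw is living and takes 2/9.
Oleg is living and takes 2/9.
Ludmila predeceased; the 1/9 allotted to Ludmila's branch passes to Ludmila's issue by representation.
The 1/9 is divided into 2 equal shares of 1/18 among Radoslaw, Urszula.
Radoslaw is living and takes 1/18.
Urszula is living and takes 1/18.
Eliasz is living and takes 1/9.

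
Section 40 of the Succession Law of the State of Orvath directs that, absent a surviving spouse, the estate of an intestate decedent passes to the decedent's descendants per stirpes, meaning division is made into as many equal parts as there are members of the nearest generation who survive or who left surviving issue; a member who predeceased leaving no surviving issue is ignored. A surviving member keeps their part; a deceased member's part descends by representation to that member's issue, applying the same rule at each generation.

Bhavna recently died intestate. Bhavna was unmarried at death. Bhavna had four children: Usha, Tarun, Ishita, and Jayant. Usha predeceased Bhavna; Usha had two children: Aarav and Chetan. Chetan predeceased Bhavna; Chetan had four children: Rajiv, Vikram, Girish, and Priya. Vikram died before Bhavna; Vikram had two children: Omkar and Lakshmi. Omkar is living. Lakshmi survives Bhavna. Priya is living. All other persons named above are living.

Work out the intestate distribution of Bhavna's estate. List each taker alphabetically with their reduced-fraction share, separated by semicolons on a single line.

Aarav 1/8; Girish 1/32; Ishita 1/4; Jayant 1/4; Lakshmi 1/64; Omkar 1/64; Priya 1/32; Rajiv 1/32; Tarun 1/4

There is no surviving spouse, so the entire estate passes to Bhavna's descendants per stirpes.
The estate is divided into 4 equal shares of 1/4 among Usha, Tarun, Ishita, Jayant.
Usha predeceased; the 1/4 allotted to Usha's branch passes to Usha's issue by representation.
The 1/4 is divided into 2 equal shares of 1/8 among Aarav, Chetan.
Aarav is living and takes 1/8.
Chetan predeceased; the 1/8 allotted to Chetan's branch passes to Chetan's issue by representation.
The 1/8 is divided into 4 equal shares of 1/32 among Rajiv, Vikram, Girish, Priya.
Rajiv is living and takes 1/32.
Vikram predeceased; the 1/32 allotted to Vikram's branch passes to Vikram's issue by representation.
The 1/32 is divided into 2 equal shares of 1/64 among Omkar, Lakshmi.
Omkar is living and takes 1/64.
Lakshmi is living and takes 1/64.
Girish is living and takes 1/32.
Priya is living and takes 1/32.
Tarun is living and takes 1/4.
Ishita is living and takes 1/4.
Jayant is living and takes 1/4.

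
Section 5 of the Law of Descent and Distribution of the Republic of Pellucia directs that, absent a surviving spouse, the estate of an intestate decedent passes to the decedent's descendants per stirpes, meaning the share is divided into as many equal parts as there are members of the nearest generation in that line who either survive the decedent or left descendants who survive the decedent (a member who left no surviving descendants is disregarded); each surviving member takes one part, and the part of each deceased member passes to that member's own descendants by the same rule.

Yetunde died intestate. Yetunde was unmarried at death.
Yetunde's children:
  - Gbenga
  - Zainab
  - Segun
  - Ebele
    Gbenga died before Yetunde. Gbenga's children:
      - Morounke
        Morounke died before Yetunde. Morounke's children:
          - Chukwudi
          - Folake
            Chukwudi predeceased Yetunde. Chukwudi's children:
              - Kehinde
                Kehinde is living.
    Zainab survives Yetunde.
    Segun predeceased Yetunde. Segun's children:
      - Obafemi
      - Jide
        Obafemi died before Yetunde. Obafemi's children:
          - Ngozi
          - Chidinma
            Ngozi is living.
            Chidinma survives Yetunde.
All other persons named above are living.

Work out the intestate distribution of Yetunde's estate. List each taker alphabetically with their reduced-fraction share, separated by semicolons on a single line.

Chidinma 1/16; Ebele 1/4; Folake 1/8; Jide 1/8; Kehinde 1/8; Ngozi 1/16; Zainab 1/4

There is no surviving spouse, so the entire estate passes to Yetunde's descendants per stirpes.
The estate is divided into 4 equal shares of 1/4 among Gbenga, Zainab, Segun, Ebele.
Gbenga predeceased; the 1/4 allotted to Gbenga's branch passes to Gbenga's issue by representation.
Morounke's line is the sole branch at this level, so the full 1/4 passes to Morounke's issue by representation.
The 1/4 is divided into 2 equal shares of 1/8 among Chukwudi, Folake.
Chukwudi predeceased; the 1/8 allotted to Chukwudi's branch passes to Chukwudi's issue by representation.
Kehinde is the sole taker at this level and receives the full 1/8.
Folake is living and takes 1/8.
Zainab is living and takes 1/4.
Segun predeceased; the 1/4 allotted to Segun's branch passes to Segun's issue by representation.
The 1/4 is divided into 2 equal shares of 1/8 among Obafemi, Jide.
Obafemi predeceased; the 1/8 allotted to Obafemi's branch passes to Obafemi's issue by representation.
The 1/8 is divided into 2 equal shares of 1/16 among Ngozi, Chidinma.
Ngozi is living and takes 1/16.
Chidinma is living and takes 1/16.
Jide is living and takes 1/8.
Ebele is living and takes 1/4.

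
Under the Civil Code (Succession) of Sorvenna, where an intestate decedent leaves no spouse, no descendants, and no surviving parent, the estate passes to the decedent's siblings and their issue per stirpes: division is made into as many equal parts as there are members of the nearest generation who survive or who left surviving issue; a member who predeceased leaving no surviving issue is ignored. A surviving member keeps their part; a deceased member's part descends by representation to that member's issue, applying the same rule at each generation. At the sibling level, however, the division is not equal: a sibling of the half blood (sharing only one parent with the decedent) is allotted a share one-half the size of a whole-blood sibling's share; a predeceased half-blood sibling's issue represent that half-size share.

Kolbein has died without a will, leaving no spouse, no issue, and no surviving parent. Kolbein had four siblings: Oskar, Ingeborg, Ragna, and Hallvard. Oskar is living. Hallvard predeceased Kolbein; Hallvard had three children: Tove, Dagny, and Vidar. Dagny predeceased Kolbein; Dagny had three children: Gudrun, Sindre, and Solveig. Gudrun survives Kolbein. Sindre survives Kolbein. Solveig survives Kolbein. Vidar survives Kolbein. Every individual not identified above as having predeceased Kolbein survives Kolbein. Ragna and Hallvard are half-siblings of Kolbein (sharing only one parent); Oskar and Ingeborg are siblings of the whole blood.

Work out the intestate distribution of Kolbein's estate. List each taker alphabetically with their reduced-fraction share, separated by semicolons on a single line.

Gudrun 1/54; Ingeborg 1/3; Oskar 1/3; Ragna 1/6; Sindre 1/54; Solveig 1/54; Tove 1/18; Vidar 1/18

No spouse, descendants, or parent survives, so the estate passes to Kolbein's siblings per stirpes.
Half-blood siblings count for one-half the weight of whole-blood siblings at the initial division.
Dividing 1 in proportion to weights (total weight 3): Oskar (weight 1) → 1/3; Ingeborg (weight 1) → 1/3; Ragna (weight 1/2) → 1/6; Hallvard (weight 1/2) → 1/6.
Oskar is living and takes 1/3.
Ingeborg is living and takes 1/3.
Ragna is living and takes 1/6.
Hallvard predeceased; the 1/6 allotted to Hallvard's branch passes to Hallvard's issue by representation.
The 1/6 is divided into 3 equal shares of 1/18 among Tove, Dagny, Vidar.
Tove is living and takes 1/18.
Dagny predeceased; the 1/18 allotted to Dagny's branch passes to Dagny's issue by representation.
The 1/18 is divided into 3 equal shares of 1/54 among Gudrun, Sindre, Solveig.
Gudrun is living and takes 1/54.
Sindre is living and takes 1/54.
Solveig is living and takes 1/54.
Vidar is living and takes 1/18.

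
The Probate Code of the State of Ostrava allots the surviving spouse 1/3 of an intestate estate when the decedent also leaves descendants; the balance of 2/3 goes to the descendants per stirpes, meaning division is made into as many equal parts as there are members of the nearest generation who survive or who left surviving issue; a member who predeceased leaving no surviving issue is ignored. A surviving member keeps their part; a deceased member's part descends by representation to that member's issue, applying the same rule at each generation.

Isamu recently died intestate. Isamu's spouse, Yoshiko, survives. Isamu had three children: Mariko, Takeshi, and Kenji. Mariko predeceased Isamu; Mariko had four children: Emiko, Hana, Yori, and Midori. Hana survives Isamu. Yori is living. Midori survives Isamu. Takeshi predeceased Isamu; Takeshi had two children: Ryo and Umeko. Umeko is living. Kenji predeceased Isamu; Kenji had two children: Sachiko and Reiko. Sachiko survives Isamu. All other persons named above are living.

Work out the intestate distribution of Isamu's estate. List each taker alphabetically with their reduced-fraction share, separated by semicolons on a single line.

Yoshiko, as surviving spouse, takes 1/3.
The remaining 2/3 passes to Isamu's descendants per stirpes.
The 2/3 is divided into 3 equal shares of 2/9 among Mariko, Takeshi, Kenji.
Mariko predeceased; the 2/9 allotted to Mariko's branch passes to Mariko's issue by representation.
The 2/9 is divided into 4 equal shares of 1/18 among Emiko, Hana, Yori, Midori.
Emiko is living and takes 1/18.
Hana is living and takes 1/18.
Yori is living and takes 1/18.
Midori is living and takes 1/18.
Takeshi predeceased; the 2/9 allotted to Takeshi's branch passes to Takeshi's issue by representation.
The 2/9 is divided into 2 equal shares of 1/9 among Ryo, Umeko.
Ryo is living and takes 1/9.
Umeko is living and takes 1/9.
Kenji predeceased; the 2/9 allotted to Kenji's branch passes to Kenji's issue by representation.
The 2/9 is divided into 2 equal shares of 1/9 among Sachiko, Reiko.
Sachiko is living and takes 1/9.
Reiko is living and takes 1/9.

Emiko 1/18; Hana 1/18; Midori 1/18; Reiko 1/9; Ryo 1/9; Sachiko 1/9; Umeko 1/9; Yori 1/18; Yoshiko 1/3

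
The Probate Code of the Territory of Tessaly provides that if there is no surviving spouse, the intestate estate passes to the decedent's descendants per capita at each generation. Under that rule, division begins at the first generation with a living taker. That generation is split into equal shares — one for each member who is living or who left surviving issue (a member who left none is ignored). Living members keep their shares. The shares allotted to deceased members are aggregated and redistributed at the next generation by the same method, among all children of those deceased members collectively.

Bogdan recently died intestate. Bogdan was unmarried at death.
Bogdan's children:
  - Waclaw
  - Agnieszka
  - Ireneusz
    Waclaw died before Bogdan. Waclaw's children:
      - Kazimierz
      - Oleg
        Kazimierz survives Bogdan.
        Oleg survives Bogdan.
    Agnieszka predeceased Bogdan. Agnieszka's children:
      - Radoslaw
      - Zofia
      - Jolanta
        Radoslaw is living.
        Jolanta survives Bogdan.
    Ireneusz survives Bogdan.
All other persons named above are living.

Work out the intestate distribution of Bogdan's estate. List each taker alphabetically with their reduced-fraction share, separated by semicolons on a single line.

There is no surviving spouse, so the entire estate passes to Bogdan's descendants per capita at each generation.
At generation 1 (Waclaw, Agnieszka, Ireneusz) there are 3 shares of (1)/3 = 1/3 each.
Living: Ireneusz — each takes 1/3.
Deceased: Waclaw and Agnieszka. Their combined 2/3 is pooled and carried to generation 2.
At generation 2 (Kazimierz, Oleg, Radoslaw, Zofia, Jolanta) there are 5 shares of (2/3)/5 = 2/15 each.
Living: Kazimierz, Oleg, Radoslaw, Zofia, and Jolanta — each takes 2/15.

Ireneusz 1/3; Jolanta 2/15; Kazimierz 2/15; Oleg 2/15; Radoslaw 2/15; Zofia 2/15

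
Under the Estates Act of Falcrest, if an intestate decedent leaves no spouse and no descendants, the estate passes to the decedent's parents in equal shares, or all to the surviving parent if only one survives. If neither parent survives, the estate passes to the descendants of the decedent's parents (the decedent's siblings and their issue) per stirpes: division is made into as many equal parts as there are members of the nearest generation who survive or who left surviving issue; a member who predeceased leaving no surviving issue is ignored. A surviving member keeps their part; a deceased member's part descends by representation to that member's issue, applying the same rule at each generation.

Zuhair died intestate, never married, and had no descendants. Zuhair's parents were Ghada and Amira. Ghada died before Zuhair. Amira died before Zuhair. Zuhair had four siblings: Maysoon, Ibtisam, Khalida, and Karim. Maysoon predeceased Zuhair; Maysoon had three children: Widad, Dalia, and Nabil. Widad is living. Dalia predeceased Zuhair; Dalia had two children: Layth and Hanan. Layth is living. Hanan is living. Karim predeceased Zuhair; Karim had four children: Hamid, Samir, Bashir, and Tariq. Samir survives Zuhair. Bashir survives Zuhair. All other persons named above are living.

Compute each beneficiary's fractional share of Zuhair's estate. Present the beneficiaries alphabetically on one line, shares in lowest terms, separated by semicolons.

Neither parent survives and there are no descendants, so the estate passes to Zuhair's siblings and their issue per stirpes.
The estate is divided into 4 equal shares of 1/4 among Maysoon, Ibtisam, Khalida, Karim.
Maysoon predeceased; the 1/4 allotted to Maysoon's branch passes to Maysoon's issue by representation.
The 1/4 is divided into 3 equal shares of 1/12 among Widad, Dalia, Nabil.
Widad is living and takes 1/12.
Dalia predeceased; the 1/12 allotted to Dalia's branch passes to Dalia's issue by representation.
The 1/12 is divided into 2 equal shares of 1/24 among Layth, Hanan.
Layth is living and takes 1/24.
Hanan is living and takes 1/24.
Nabil is living and takes 1/12.
Ibtisam is living and takes 1/4.
Khalida is living and takes 1/4.
Karim predeceased; the 1/4 allotted to Karim's branch passes to Karim's issue by representation.
The 1/4 is divided into 4 equal shares of 1/16 among Hamid, Samir, Bashir, Tariq.
Hamid is living and takes 1/16.
Samir is living and takes 1/16.
Bashir is living and takes 1/16.
Tariq is living and takes 1/16.

Bashir 1/16; Hamid 1/16; Hanan 1/24; Ibtisam 1/4; Khalida 1/4; Layth 1/24; Nabil 1/12; Samir 1/16; Tariq 1/16; Widad 1/12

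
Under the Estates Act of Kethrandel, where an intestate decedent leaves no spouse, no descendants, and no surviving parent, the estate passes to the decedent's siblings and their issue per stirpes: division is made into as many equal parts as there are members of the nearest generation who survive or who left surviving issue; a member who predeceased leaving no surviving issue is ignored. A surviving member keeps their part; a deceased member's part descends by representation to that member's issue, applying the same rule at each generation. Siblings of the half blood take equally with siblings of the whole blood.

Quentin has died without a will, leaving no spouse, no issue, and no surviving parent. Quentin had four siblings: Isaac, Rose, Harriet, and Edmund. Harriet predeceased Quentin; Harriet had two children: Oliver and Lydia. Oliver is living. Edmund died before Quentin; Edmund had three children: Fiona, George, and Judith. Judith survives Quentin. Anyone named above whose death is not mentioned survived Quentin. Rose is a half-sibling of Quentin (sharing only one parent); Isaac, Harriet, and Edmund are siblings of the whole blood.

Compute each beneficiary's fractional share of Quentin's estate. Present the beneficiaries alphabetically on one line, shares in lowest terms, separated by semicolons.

No spouse, descendants, or parent survives, so the estate passes to Quentin's siblings per stirpes.
Half-blood and whole-blood siblings take equally under the stated rule.
The estate is divided into 4 equal shares of 1/4 among Isaac, Rose, Harriet, Edmund.
Isaac is living and takes 1/4.
Rose is living and takes 1/4.
Harriet predeceased; the 1/4 allotted to Harriet's branch passes to Harriet's issue by representation.
The 1/4 is divided into 2 equal shares of 1/8 among Oliver, Lydia.
Oliver is living and takes 1/8.
Lydia is living and takes 1/8.
Edmund predeceased; the 1/4 allotted to Edmund's branch passes to Edmund's issue by representation.
The 1/4 is divided into 3 equal shares of 1/12 among Fiona, George, Judith.
Fiona is living and takes 1/12.
George is living and takes 1/12.
Judith is living and takes 1/12.

Fiona 1/12; George 1/12; Isaac 1/4; Judith 1/12; Lydia 1/8; Oliver 1/8; Rose 1/4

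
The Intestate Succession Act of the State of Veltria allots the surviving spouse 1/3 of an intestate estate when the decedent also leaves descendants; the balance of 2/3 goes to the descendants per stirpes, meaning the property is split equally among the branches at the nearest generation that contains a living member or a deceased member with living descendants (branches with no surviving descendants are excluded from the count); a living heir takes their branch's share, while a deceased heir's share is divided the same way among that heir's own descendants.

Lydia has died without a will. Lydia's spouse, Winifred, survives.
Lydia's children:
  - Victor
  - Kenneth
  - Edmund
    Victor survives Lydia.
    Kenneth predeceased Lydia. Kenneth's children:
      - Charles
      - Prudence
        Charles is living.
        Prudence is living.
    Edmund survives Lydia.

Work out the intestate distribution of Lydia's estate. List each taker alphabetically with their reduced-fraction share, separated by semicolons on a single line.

Winifred, as surviving spouse, takes 1/3.
The remaining 2/3 passes to Lydia's descendants per stirpes.
The 2/3 is divided into 3 equal shares of 2/9 among Victor, Kenneth, Edmund.
Victor is living and takes 2/9.
Kenneth predeceased; the 2/9 allotted to Kenneth's branch passes to Kenneth's issue by representation.
The 2/9 is divided into 2 equal shares of 1/9 among Charles, Prudence.
Charles is living and takes 1/9.
Prudence is living and takes 1/9.
Edmund is living and takes 2/9.

Charles 1/9; Edmund 2/9; Prudence 1/9; Victor 2/9; Winifred 1/3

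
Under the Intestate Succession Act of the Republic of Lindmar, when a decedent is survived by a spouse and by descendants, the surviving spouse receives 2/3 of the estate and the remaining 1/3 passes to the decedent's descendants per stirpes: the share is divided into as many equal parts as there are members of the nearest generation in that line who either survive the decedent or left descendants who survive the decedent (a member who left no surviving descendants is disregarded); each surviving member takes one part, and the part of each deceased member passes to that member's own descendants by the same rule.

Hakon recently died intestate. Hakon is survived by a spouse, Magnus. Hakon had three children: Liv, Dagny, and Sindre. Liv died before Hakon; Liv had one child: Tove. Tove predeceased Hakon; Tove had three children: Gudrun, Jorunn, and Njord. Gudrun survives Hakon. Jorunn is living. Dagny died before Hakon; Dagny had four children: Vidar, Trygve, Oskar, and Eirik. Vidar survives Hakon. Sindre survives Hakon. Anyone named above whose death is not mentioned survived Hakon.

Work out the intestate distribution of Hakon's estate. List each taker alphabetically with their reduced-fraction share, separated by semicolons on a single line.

Eirik 1/36; Gudrun 1/27; Jorunn 1/27; Magnus 2/3; Njord 1/27; Oskar 1/36; Sindre 1/9; Trygve 1/36; Vidar 1/36

Magnus, as surviving spouse, takes 2/3.
The remaining 1/3 passes to Hakon's descendants per stirpes.
The 1/3 is divided into 3 equal shares of 1/9 among Liv, Dagny, Sindre.
Liv predeceased; the 1/9 allotted to Liv's branch passes to Liv's issue by representation.
Tove's line is the sole branch at this level, so the full 1/9 passes to Tove's issue by representation.
The 1/9 is divided into 3 equal shares of 1/27 among Gudrun, Jorunn, Njord.
Gudrun is living and takes 1/27.
Jorunn is living and takes 1/27.
Njord is living and takes 1/27.
Dagny predeceased; the 1/9 allotted to Dagny's branch passes to Dagny's issue by representation.
The 1/9 is divided into 4 equal shares of 1/36 among Vidar, Trygve, Oskar, Eirik.
Vidar is living and takes 1/36.
Trygve is living and takes 1/36.
Oskar is living and takes 1/36.
Eirik is living and takes 1/36.
Sindre is living and takes 1/9.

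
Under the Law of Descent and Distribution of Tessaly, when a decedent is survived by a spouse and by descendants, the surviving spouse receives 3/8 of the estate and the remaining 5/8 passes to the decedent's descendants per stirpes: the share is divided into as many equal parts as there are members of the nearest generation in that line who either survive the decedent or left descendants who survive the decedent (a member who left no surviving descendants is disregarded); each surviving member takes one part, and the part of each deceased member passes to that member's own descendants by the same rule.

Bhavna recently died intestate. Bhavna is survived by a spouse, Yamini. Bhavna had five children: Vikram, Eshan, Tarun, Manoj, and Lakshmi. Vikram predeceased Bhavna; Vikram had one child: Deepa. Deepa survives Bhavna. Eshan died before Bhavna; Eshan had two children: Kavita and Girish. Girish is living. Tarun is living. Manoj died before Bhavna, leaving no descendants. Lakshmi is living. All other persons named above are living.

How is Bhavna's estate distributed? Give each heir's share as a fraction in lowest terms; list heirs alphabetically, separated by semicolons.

Deepa 5/32; Girish 5/64; Kavita 5/64; Lakshmi 5/32; Tarun 5/32; Yamini 3/8

Yamini, as surviving spouse, takes 3/8.
The remaining 5/8 passes to Bhavna's descendants per stirpes.
Manoj left no surviving issue, so that branch lapses and is disregarded.
The 5/8 is divided into 4 equal shares of 5/32 among Vikram, Eshan, Tarun, Lakshmi.
Vikram predeceased; the 5/32 allotted to Vikram's branch passes to Vikram's issue by representation.
Deepa is the sole taker at this level and receives the full 5/32.
Eshan predeceased; the 5/32 allotted to Eshan's branch passes to Eshan's issue by representation.
The 5/32 is divided into 2 equal shares of 5/64 among Kavita, Girish.
Kavita is living and takes 5/64.
Girish is living and takes 5/64.
Tarun is living and takes 5/32.
Lakshmi is living and takes 5/32.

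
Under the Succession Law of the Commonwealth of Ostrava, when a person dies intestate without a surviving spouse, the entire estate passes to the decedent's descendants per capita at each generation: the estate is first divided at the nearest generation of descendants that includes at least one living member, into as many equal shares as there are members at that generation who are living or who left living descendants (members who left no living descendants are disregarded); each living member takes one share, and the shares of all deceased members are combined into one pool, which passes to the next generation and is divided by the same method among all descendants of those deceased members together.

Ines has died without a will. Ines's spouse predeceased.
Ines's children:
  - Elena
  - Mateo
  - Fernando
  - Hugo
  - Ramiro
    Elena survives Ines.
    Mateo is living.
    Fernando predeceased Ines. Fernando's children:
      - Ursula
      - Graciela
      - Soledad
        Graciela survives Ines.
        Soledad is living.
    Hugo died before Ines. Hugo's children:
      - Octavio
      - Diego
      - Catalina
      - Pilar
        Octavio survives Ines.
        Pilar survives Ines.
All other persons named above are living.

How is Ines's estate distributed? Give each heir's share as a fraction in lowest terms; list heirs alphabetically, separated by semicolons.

There is no surviving spouse, so the entire estate passes to Ines's descendants per capita at each generation.
At generation 1 (Elena, Mateo, Fernando, Hugo, Ramiro) there are 5 shares of (1)/5 = 1/5 each.
Living: Elena, Mateo, and Ramiro — each takes 1/5.
Deceased: Fernando and Hugo. Their combined 2/5 is pooled and carried to generation 2.
At generation 2 (Ursula, Graciela, Soledad, Octavio, Diego, Catalina, Pilar) there are 7 shares of (2/5)/7 = 2/35 each.
Living: Ursula, Graciela, Soledad, Octavio, Diego, Catalina, and Pilar — each takes 2/35.

Catalina 2/35; Diego 2/35; Elena 1/5; Graciela 2/35; Mateo 1/5; Octavio 2/35; Pilar 2/35; Ramiro 1/5; Soledad 2/35; Ursula 2/35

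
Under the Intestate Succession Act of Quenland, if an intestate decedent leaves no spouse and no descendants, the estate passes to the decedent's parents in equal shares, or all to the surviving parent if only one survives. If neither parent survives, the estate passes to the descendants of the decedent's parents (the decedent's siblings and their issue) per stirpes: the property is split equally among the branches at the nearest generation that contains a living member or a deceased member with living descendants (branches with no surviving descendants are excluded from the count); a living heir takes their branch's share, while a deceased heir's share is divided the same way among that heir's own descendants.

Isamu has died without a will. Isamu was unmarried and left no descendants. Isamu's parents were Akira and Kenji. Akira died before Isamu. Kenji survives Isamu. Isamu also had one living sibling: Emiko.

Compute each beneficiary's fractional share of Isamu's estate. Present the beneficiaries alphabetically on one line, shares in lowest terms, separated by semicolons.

Only one parent, Kenji, survives, so Kenji takes the entire estate. The siblings take nothing because a surviving parent has priority.

Kenji 1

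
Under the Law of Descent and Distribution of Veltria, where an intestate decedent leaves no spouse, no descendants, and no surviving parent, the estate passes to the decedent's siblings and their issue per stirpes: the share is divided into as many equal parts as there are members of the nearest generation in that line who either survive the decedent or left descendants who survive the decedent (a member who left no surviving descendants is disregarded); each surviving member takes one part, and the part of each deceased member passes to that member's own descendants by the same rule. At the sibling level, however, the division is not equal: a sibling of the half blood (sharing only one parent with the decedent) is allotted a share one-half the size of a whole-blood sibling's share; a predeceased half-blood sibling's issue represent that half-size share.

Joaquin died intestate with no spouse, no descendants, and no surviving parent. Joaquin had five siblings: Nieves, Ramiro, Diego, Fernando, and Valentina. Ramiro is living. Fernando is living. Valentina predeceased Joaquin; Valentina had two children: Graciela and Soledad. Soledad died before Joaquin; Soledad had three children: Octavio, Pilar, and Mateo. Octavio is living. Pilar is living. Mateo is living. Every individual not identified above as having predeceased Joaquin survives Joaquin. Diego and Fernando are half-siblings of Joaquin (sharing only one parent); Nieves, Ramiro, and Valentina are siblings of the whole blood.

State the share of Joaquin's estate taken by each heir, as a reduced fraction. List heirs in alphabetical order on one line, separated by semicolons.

Diego 1/8; Fernando 1/8; Graciela 1/8; Mateo 1/24; Nieves 1/4; Octavio 1/24; Pilar 1/24; Ramiro 1/4

No spouse, descendants, or parent survives, so the estate passes to Joaquin's siblings per stirpes.
Half-blood siblings count for one-half the weight of whole-blood siblings at the initial division.
Dividing 1 in proportion to weights (total weight 4): Nieves (weight 1) → 1/4; Ramiro (weight 1) → 1/4; Diego (weight 1/2) → 1/8; Fernando (weight 1/2) → 1/8; Valentina (weight 1) → 1/4.
Nieves is living and takes 1/4.
Ramiro is living and takes 1/4.
Diego is living and takes 1/8.
Fernando is living and takes 1/8.
Valentina predeceased; the 1/4 allotted to Valentina's branch passes to Valentina's issue by representation.
The 1/4 is divided into 2 equal shares of 1/8 among Graciela, Soledad.
Graciela is living and takes 1/8.
Soledad predeceased; the 1/8 allotted to Soledad's branch passes to Soledad's issue by representation.
The 1/8 is divided into 3 equal shares of 1/24 among Octavio, Pilar, Mateo.
Octavio is living and takes 1/24.
Pilar is living and takes 1/24.
Mateo is living and takes 1/24.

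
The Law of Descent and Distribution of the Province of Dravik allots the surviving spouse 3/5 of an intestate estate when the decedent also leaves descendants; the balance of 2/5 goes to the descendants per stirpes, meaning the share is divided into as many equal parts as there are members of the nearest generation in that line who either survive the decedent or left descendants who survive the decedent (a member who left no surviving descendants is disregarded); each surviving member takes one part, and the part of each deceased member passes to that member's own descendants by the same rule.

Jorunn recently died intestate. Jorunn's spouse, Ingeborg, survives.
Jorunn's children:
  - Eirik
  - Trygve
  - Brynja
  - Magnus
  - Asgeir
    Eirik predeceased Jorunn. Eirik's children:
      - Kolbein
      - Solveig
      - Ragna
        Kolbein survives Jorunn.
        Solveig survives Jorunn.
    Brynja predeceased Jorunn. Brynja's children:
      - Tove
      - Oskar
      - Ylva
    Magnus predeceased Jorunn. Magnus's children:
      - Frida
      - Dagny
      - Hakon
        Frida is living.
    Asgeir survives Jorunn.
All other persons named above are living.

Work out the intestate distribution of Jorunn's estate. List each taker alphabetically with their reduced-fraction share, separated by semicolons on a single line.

Asgeir 2/25; Dagny 2/75; Frida 2/75; Hakon 2/75; Ingeborg 3/5; Kolbein 2/75; Oskar 2/75; Ragna 2/75; Solveig 2/75; Tove 2/75; Trygve 2/25; Ylva 2/75

Ingeborg, as surviving spouse, takes 3/5.
The remaining 2/5 passes to Jorunn's descendants per stirpes.
The 2/5 is divided into 5 equal shares of 2/25 among Eirik, Trygve, Brynja, Magnus, Asgeir.
Eirik predeceased; the 2/25 allotted to Eirik's branch passes to Eirik's issue by representation.
The 2/25 is divided into 3 equal shares of 2/75 among Kolbein, Solveig, Ragna.
Kolbein is living and takes 2/75.
Solveig is living and takes 2/75.
Ragna is living and takes 2/75.
Trygve is living and takes 2/25.
Brynja predeceased; the 2/25 allotted to Brynja's branch passes to Brynja's issue by representation.
The 2/25 is divided into 3 equal shares of 2/75 among Tove, Oskar, Ylva.
Tove is living and takes 2/75.
Oskar is living and takes 2/75.
Ylva is living and takes 2/75.
Magnus predeceased; the 2/25 allotted to Magnus's branch passes to Magnus's issue by representation.
The 2/25 is divided into 3 equal shares of 2/75 among Frida, Dagny, Hakon.
Frida is living and takes 2/75.
Dagny is living and takes 2/75.
Hakon is living and takes 2/75.
Asgeir is living and takes 2/25.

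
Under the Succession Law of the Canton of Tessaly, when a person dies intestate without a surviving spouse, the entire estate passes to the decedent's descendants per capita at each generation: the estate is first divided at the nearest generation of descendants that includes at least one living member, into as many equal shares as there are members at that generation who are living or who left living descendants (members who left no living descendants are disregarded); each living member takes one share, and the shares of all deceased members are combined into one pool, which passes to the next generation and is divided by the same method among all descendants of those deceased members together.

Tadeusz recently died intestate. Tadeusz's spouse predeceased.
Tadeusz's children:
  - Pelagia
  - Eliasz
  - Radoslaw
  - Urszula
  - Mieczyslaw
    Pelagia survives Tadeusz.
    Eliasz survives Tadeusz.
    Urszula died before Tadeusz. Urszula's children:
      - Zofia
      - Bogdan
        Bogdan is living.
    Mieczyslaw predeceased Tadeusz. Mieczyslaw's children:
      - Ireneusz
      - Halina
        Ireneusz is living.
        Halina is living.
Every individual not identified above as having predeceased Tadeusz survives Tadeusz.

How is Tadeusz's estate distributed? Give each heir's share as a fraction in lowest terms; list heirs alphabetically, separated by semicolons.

Bogdan 1/10; Eliasz 1/5; Halina 1/10; Ireneusz 1/10; Pelagia 1/5; Radoslaw 1/5; Zofia 1/10

There is no surviving spouse, so the entire estate passes to Tadeusz's descendants per capita at each generation.
At generation 1 (Pelagia, Eliasz, Radoslaw, Urszula, Mieczyslaw) there are 5 shares of (1)/5 = 1/5 each.
Living: Pelagia, Eliasz, and Radoslaw — each takes 1/5.
Deceased: Urszula and Mieczyslaw. Their combined 2/5 is pooled and carried to generation 2.
At generation 2 (Zofia, Bogdan, Ireneusz, Halina) there are 4 shares of (2/5)/4 = 1/10 each.
Living: Zofia, Bogdan, Ireneusz, and Halina — each takes 1/10.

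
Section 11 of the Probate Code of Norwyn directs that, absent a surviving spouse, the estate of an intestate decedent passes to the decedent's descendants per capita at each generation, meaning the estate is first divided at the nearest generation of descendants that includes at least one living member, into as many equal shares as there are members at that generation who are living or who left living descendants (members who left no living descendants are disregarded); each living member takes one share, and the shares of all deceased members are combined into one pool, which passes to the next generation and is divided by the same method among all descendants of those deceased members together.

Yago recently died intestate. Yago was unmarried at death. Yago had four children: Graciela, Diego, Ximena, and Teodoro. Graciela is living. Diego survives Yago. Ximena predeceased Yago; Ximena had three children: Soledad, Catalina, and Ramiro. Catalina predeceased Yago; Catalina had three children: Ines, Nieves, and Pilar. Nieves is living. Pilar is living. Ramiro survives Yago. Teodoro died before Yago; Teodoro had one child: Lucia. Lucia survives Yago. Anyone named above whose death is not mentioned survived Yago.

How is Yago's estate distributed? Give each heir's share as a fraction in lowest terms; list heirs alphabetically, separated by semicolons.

Diego 1/4; Graciela 1/4; Ines 1/24; Lucia 1/8; Nieves 1/24; Pilar 1/24; Ramiro 1/8; Soledad 1/8

There is no surviving spouse, so the entire estate passes to Yago's descendants per capita at each generation.
At generation 1 (Graciela, Diego, Ximena, Teodoro) there are 4 shares of (1)/4 = 1/4 each.
Living: Graciela and Diego — each takes 1/4.
Deceased: Ximena and Teodoro. Their combined 1/2 is pooled and carried to generation 2.
At generation 2 (Soledad, Catalina, Ramiro, Lucia) there are 4 shares of (1/2)/4 = 1/8 each.
Living: Soledad, Ramiro, and Lucia — each takes 1/8.
Deceased: Catalina. That 1/8 share is carried to generation 3.
At generation 3 (Ines, Nieves, Pilar) there are 3 shares of (1/8)/3 = 1/24 each.
Living: Ines, Nieves, and Pilar — each takes 1/24.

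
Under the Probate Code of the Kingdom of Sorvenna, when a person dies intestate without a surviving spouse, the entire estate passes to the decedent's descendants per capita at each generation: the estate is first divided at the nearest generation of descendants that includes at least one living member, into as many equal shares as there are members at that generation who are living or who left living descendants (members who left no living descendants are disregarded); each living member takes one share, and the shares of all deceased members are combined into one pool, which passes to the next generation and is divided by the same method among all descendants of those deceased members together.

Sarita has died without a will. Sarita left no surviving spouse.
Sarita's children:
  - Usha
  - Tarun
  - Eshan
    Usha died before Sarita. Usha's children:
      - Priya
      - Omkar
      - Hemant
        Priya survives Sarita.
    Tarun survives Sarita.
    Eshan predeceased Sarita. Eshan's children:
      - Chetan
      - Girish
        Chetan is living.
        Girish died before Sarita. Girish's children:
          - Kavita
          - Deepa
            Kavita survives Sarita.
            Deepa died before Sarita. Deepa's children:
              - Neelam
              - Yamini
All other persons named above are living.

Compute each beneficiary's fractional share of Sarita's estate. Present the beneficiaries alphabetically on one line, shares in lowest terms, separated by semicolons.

Chetan 2/15; Hemant 2/15; Kavita 1/15; Neelam 1/30; Omkar 2/15; Priya 2/15; Tarun 1/3; Yamini 1/30

There is no surviving spouse, so the entire estate passes to Sarita's descendants per capita at each generation.
At generation 1 (Usha, Tarun, Eshan) there are 3 shares of (1)/3 = 1/3 each.
Living: Tarun — each takes 1/3.
Deceased: Usha and Eshan. Their combined 2/3 is pooled and carried to generation 2.
At generation 2 (Priya, Omkar, Hemant, Chetan, Girish) there are 5 shares of (2/3)/5 = 2/15 each.
Living: Priya, Omkar, Hemant, and Chetan — each takes 2/15.
Deceased: Girish. That 2/15 share is carried to generation 3.
At generation 3 (Kavita, Deepa) there are 2 shares of (2/15)/2 = 1/15 each.
Living: Kavita — each takes 1/15.
Deceased: Deepa. That 1/15 share is carried to generation 4.
At generation 4 (Neelam, Yamini) there are 2 shares of (1/15)/2 = 1/30 each.
Living: Neelam and Yamini — each takes 1/30.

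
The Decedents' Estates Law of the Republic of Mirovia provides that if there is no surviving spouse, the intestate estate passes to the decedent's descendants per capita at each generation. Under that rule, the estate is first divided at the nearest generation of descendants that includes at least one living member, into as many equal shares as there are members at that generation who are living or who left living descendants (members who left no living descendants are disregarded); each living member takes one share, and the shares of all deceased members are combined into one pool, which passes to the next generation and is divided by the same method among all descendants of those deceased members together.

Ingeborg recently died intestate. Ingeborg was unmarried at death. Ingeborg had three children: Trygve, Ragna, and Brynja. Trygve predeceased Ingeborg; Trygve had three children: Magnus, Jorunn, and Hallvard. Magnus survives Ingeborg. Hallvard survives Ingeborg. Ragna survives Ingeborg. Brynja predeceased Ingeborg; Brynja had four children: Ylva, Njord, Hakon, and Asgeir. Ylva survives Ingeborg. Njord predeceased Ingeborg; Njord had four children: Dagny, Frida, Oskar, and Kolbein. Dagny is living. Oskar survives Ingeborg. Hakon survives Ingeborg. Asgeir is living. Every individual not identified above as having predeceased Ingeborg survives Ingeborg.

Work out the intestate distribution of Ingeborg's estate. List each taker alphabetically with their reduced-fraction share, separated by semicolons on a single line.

Asgeir 2/21; Dagny 1/42; Frida 1/42; Hakon 2/21; Hallvard 2/21; Jorunn 2/21; Kolbein 1/42; Magnus 2/21; Oskar 1/42; Ragna 1/3; Ylva 2/21

There is no surviving spouse, so the entire estate passes to Ingeborg's descendants per capita at each generation.
At generation 1 (Trygve, Ragna, Brynja) there are 3 shares of (1)/3 = 1/3 each.
Living: Ragna — each takes 1/3.
Deceased: Trygve and Brynja. Their combined 2/3 is pooled and carried to generation 2.
At generation 2 (Magnus, Jorunn, Hallvard, Ylva, Njord, Hakon, Asgeir) there are 7 shares of (2/3)/7 = 2/21 each.
Living: Magnus, Jorunn, Hallvard, Ylva, Hakon, and Asgeir — each takes 2/21.
Deceased: Njord. That 2/21 share is carried to generation 3.
At generation 3 (Dagny, Frida, Oskar, Kolbein) there are 4 shares of (2/21)/4 = 1/42 each.
Living: Dagny, Frida, Oskar, and Kolbein — each takes 1/42.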